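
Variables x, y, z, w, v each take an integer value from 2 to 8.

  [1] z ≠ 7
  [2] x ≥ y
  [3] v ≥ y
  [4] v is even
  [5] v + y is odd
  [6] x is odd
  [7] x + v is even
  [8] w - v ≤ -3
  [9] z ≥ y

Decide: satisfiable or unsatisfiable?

Unsatisfiable

Constraint 6 makes x odd and constraint 4 makes v even, so x + v must be odd. Constraint 7 says x + v is even — contradiction.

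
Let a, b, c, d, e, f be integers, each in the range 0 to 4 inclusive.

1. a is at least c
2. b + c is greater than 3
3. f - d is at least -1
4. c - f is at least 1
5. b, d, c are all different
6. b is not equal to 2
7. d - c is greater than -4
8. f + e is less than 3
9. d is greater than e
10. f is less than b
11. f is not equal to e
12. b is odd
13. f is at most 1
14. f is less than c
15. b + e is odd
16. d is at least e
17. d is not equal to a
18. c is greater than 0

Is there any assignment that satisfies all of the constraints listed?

Setting (a, b, c, d, e, f) = (2, 3, 2, 1, 0, 1) satisfies everything: constraint 2: b + c = 5; constraint 3: f - d = 0, and the others follow.

Satisfiable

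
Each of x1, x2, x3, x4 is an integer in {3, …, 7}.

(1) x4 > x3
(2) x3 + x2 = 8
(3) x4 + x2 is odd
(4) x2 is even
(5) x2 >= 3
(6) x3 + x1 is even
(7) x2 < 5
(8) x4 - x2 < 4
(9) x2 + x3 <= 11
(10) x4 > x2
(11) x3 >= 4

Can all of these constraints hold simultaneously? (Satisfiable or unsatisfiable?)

Setting (x1, x2, x3, x4) = (4, 4, 4, 7) satisfies everything: constraint 2: x3 + x2 = 8; constraint 8: x4 - x2 = 3; constraint 9: x2 + x3 = 8, and the others follow.

Satisfiable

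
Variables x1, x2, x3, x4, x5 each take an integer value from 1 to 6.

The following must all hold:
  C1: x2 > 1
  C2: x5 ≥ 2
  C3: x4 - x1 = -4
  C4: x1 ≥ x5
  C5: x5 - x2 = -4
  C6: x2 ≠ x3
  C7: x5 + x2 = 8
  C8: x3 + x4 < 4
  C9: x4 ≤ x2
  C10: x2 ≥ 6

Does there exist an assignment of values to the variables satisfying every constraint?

One satisfying assignment is x1 = 5, x2 = 6, x3 = 1, x4 = 1, x5 = 2.
For the less obvious constraints — constraint 3: x4 - x1 = -4; constraint 5: x5 - x2 = -4; constraint 7: x5 + x2 = 8 — and the others hold by inspection.

Satisfiable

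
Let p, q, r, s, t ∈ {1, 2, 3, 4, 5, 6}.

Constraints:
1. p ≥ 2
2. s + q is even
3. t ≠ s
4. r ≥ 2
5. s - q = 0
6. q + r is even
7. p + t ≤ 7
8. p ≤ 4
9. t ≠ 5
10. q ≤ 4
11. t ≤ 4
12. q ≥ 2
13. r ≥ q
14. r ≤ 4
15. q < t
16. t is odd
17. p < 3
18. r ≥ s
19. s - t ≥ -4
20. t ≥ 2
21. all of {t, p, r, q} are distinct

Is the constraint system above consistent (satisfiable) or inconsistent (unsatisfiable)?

Unsatisfiable

Constraints 1, 4, 8, 10, 11, 12, 14, and 20 confine each of t, p, r, q to the 3 values {2, …, 4}.
Constraint 21 requires all 4 of them to be distinct, but only 3 values are available — impossible by the pigeonhole principle.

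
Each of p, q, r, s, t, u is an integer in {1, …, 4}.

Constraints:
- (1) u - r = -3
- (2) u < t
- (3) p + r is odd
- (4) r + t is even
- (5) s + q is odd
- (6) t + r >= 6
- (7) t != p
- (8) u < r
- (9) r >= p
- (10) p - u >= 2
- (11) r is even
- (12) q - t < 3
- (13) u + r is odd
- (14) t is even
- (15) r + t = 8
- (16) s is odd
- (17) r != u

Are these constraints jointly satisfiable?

Satisfiable

Setting (p, q, r, s, t, u) = (3, 4, 4, 3, 4, 1) satisfies everything: constraint 1: u - r = -3; constraint 6: t + r = 8; constraint 10: p - u = 2, and the others follow.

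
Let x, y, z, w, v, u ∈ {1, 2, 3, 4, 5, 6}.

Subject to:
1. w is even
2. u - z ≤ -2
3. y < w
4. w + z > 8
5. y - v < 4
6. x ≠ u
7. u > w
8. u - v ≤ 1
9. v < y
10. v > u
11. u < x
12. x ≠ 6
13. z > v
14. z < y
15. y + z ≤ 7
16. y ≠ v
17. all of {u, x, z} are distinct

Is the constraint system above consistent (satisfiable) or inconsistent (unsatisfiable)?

Unsatisfiable

Constraints 3, 7, 10, 13, and 14 give v < z, z < y, y < w, w < u, u < v. Chaining: v < z < y < w < u < v, which forces v < v — impossible.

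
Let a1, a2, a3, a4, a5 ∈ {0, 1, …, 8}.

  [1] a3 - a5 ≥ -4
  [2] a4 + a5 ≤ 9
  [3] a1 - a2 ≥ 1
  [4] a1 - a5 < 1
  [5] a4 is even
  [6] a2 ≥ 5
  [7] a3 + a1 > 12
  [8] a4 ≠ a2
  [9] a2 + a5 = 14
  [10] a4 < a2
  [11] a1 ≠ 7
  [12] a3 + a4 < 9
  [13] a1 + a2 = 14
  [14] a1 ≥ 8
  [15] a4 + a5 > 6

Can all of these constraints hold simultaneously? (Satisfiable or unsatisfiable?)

Satisfiable

Try a1 = 8, a2 = 6, a3 = 7, a4 = 0, a5 = 8.
Check constraint 1: a3 - a5 = -1; constraint 2: a4 + a5 = 8; constraint 3: a1 - a2 = 2. The remaining constraints are straightforward to verify.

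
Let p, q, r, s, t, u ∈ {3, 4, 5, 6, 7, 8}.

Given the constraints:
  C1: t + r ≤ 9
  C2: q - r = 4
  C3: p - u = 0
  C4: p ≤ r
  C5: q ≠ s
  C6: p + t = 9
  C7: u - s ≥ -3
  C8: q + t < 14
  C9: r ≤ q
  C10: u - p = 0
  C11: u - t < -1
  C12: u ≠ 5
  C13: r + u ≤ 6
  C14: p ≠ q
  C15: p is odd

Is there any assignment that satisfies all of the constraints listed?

Satisfiable

Try p = 3, q = 7, r = 3, s = 3, t = 6, u = 3.
Check constraint 1: t + r = 9; constraint 2: q - r = 4; constraint 3: p - u = 0. The remaining constraints are straightforward to verify.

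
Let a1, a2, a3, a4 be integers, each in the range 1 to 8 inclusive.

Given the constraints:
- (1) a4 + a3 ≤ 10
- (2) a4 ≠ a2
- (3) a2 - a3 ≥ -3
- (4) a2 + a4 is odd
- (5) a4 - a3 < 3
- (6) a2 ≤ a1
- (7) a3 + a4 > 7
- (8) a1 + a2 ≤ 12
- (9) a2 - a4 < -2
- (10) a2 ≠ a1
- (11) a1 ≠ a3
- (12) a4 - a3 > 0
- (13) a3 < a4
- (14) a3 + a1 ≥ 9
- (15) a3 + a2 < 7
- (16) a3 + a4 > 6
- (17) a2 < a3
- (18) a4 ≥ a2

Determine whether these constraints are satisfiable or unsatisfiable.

Satisfiable

The assignment a1 = 7, a2 = 2, a3 = 3, a4 = 5 works:
  constraint 1 holds since a4 + a3 = 8.
  constraint 3 holds since a2 - a3 = -1.
  constraint 5 holds since a4 - a3 = 2.
The rest check out directly.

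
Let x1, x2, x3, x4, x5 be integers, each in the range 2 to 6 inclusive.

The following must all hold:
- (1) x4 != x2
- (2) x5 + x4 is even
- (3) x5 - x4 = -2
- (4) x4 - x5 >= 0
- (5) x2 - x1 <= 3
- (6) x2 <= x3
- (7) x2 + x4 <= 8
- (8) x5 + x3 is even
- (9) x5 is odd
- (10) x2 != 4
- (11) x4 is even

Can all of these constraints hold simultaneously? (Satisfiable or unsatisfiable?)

Constraint 9 makes x5 odd and constraint 11 makes x4 even, so x5 + x4 must be odd. Constraint 2 says x5 + x4 is even — contradiction.

Unsatisfiable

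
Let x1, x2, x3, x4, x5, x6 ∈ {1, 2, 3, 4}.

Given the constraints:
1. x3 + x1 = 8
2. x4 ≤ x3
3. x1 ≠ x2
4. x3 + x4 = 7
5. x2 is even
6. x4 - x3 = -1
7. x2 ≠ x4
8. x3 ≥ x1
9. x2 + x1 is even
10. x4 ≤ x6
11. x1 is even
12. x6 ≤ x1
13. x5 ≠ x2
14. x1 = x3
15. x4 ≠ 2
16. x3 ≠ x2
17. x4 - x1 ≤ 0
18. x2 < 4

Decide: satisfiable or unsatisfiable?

Try x1 = 4, x2 = 2, x3 = 4, x4 = 3, x5 = 4, x6 = 4.
Check constraint 1: x3 + x1 = 8; constraint 4: x3 + x4 = 7. The remaining constraints are straightforward to verify.

Satisfiable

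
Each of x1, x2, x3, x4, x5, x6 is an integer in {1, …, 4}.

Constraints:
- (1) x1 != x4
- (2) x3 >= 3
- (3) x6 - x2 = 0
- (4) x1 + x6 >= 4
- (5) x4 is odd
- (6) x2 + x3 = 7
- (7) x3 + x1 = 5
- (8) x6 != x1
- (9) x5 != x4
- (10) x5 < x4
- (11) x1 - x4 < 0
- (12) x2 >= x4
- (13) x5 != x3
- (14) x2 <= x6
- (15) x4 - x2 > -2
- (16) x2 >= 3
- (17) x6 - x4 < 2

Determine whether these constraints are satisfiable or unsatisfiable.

Satisfiable

One satisfying assignment is x1 = 1, x2 = 3, x3 = 4, x4 = 3, x5 = 1, x6 = 3.
For the less obvious constraints — constraint 3: x6 - x2 = 0; constraint 4: x1 + x6 = 4 — and the others hold by inspection.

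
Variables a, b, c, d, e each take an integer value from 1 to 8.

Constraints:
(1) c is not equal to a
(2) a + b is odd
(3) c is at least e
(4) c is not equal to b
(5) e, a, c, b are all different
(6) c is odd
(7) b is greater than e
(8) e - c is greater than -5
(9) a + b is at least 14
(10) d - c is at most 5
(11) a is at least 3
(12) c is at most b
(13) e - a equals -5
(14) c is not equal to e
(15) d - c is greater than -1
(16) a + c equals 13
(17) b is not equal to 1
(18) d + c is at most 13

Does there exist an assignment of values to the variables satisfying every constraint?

Satisfiable

The assignment a = 8, b = 7, c = 5, d = 7, e = 3 works:
  constraint 8 holds since e - c = -2.
  constraint 9 holds since a + b = 15.
The rest check out directly.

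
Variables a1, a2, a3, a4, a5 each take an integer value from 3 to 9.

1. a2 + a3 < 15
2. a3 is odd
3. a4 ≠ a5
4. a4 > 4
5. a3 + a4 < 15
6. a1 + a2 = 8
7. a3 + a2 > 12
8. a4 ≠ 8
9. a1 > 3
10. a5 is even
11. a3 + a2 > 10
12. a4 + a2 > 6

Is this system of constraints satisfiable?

Setting (a1, a2, a3, a4, a5) = (4, 4, 9, 5, 8) satisfies everything: constraint 1: a2 + a3 = 13; constraint 5: a3 + a4 = 14, and the others follow.

Satisfiable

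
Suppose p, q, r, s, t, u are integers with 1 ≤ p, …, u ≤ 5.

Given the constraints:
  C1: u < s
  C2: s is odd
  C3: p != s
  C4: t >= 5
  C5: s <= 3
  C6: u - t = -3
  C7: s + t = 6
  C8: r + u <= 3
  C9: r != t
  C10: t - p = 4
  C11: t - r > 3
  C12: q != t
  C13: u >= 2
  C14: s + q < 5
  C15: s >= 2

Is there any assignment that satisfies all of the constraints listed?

Unsatisfiable

From constraint 15: s ≥ 2. From constraint 4: t ≥ 5. Hence s + t ≥ 7. But constraint 7 requires s + t = 6, and 6 < 7. Contradiction.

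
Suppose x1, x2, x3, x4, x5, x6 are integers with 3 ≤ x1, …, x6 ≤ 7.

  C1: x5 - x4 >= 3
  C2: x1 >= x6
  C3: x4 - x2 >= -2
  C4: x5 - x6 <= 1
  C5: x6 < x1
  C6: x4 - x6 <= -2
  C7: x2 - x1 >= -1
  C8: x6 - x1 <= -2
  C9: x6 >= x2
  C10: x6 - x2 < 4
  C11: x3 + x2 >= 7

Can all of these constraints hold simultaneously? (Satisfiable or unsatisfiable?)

Constraints 1, 3, 4, 7, and 8 give x1 − x6 ≥ 2, x6 − x5 ≥ -1, x5 − x4 ≥ 3, x4 − x2 ≥ -2, x2 − x1 ≥ -1.
Adding all 5 inequalities: the left sides telescope to 0, and the right sides sum to 2 + (-1) + 3 + (-2) + (-1) = 1. So 0 ≥ 1, which is false.

Unsatisfiable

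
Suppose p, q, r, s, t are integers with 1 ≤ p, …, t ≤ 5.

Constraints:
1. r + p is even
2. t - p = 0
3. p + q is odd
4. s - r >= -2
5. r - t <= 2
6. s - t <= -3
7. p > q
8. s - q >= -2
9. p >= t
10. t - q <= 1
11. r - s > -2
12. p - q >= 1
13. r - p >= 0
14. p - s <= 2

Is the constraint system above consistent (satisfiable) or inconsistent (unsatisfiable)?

Constraints 4, 6, 10, 12, and 13 give p − q ≥ 1, q − t ≥ -1, t − s ≥ 3, s − r ≥ -2, r − p ≥ 0.
Adding all 5 inequalities: the left sides telescope to 0, and the right sides sum to 1 + (-1) + 3 + (-2) + 0 = 1. So 0 ≥ 1, which is false.

Unsatisfiable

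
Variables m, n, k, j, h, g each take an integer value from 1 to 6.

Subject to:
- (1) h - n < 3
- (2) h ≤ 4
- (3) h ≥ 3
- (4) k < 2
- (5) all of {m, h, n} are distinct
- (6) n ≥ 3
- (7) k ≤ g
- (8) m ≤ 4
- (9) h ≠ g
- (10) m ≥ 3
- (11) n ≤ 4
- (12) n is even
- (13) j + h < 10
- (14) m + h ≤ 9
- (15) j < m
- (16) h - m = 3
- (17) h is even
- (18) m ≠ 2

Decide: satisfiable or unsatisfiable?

Unsatisfiable

Constraints 2, 3, 6, 8, 10, and 11 confine each of m, h, n to the 2 values {3, 4}.
Constraint 5 requires all 3 of them to be distinct, but only 2 values are available — impossible by the pigeonhole principle.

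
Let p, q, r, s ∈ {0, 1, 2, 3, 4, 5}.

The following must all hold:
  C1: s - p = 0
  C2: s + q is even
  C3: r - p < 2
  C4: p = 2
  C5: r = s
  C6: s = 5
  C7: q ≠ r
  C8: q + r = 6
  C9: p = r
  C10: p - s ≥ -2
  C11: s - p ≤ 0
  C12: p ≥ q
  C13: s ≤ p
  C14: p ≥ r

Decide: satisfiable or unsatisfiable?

Unsatisfiable

Constraint 4 fixes p = 2 and constraint 6 fixes s = 5. Constraints 5 and 9 give p = r = s, so p = s. But 2 ≠ 5 — contradiction.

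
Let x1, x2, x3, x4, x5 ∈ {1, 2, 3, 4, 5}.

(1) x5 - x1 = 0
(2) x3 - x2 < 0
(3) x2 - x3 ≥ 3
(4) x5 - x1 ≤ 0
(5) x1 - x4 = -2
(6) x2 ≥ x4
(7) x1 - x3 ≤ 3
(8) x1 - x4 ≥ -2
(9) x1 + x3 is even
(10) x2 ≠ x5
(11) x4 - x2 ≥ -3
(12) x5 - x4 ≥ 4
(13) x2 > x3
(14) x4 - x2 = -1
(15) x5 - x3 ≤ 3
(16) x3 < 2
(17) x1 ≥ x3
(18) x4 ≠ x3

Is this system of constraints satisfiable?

Constraints 3, 4, 7, 11, and 12 give x4 − x2 ≥ -3, x2 − x3 ≥ 3, x3 − x1 ≥ -3, x1 − x5 ≥ 0, x5 − x4 ≥ 4.
Adding all 5 inequalities: the left sides telescope to 0, and the right sides sum to (-3) + 3 + (-3) + 0 + 4 = 1. So 0 ≥ 1, which is false.

Unsatisfiable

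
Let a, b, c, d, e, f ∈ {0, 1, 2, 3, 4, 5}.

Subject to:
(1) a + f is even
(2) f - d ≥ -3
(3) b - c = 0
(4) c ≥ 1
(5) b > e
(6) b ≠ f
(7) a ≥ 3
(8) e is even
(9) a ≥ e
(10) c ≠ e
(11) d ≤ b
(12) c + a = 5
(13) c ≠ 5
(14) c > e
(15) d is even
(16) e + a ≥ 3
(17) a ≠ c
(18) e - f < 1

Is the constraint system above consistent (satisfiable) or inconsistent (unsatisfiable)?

Take a = 4, b = 1, c = 1, d = 0, e = 0, f = 0. Then constraint 2: f - d = 0; constraint 3: b - c = 0; constraint 12: c + a = 5, and every other listed constraint is also met.

Satisfiable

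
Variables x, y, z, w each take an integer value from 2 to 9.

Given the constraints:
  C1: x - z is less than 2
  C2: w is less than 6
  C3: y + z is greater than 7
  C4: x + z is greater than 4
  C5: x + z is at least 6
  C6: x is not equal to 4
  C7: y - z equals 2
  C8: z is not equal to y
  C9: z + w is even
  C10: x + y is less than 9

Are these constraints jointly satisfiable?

Satisfiable

Take x = 3, y = 5, z = 3, w = 3. Then constraint 1: x - z = 0; constraint 3: y + z = 8, and every other listed constraint is also met.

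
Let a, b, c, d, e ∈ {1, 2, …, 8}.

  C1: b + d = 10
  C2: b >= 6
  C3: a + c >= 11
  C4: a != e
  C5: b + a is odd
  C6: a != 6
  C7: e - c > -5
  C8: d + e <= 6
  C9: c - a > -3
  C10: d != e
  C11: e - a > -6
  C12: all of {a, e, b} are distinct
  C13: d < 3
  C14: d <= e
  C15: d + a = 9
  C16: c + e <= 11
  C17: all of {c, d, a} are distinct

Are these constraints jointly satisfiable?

One satisfying assignment is a = 7, b = 8, c = 6, d = 2, e = 4.
For the less obvious constraints — constraint 1: b + d = 10; constraint 3: a + c = 13 — and the others hold by inspection.

Satisfiable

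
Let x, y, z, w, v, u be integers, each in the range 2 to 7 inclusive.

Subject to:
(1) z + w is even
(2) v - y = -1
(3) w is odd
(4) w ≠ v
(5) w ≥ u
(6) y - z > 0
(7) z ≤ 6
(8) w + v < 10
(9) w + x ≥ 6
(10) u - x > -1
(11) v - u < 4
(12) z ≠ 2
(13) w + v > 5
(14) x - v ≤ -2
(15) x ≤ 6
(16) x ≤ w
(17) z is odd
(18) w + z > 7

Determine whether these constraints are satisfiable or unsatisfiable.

Satisfiable

Setting (x, y, z, w, v, u) = (3, 6, 5, 3, 5, 3) satisfies everything: constraint 2: v - y = -1; constraint 6: y - z = 1, and the others follow.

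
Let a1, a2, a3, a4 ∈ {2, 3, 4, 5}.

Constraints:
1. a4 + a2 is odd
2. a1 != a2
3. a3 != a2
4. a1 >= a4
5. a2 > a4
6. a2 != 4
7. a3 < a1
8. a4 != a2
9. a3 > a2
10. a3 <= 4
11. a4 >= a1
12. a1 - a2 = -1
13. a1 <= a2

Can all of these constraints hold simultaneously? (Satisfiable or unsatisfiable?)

Unsatisfiable

Constraints 5, 7, 9, and 11 give a1 ≤ a4, a4 < a2, a2 < a3, a3 < a1. Chaining: a1 ≤ a4 < a2 < a3 < a1, which forces a1 < a1 — impossible.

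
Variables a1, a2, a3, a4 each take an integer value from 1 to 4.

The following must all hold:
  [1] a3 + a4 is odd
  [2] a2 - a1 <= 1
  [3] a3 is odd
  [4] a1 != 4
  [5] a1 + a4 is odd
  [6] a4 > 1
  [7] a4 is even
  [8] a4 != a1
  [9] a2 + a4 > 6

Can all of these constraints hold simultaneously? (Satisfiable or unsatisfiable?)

Satisfiable

One satisfying assignment is a1 = 3, a2 = 3, a3 = 3, a4 = 4.
For the less obvious constraints — constraint 1: a3 + a4 = 7 is odd; constraint 2: a2 - a1 = 0; constraint 9: a2 + a4 = 7 — and the others hold by inspection.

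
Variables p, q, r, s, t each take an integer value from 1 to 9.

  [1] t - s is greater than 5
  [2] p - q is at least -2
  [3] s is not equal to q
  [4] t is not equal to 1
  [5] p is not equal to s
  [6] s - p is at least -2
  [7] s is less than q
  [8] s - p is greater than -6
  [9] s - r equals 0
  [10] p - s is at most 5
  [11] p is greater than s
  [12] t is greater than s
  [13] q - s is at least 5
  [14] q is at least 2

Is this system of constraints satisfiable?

Unsatisfiable

Constraints 2, 6, and 13 give p − q ≥ -2, q − s ≥ 5, s − p ≥ -2.
Adding all 3 inequalities: the left sides telescope to 0, and the right sides sum to (-2) + 5 + (-2) = 1. So 0 ≥ 1, which is false.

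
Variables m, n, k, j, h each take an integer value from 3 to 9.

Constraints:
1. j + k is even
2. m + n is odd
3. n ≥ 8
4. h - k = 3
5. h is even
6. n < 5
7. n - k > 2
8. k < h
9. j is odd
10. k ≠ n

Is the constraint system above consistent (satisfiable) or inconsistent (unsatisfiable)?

From constraint 3: n ≥ 8. From constraint 6: n ≤ 4. But 4 < 8, so no value of n works.

Unsatisfiable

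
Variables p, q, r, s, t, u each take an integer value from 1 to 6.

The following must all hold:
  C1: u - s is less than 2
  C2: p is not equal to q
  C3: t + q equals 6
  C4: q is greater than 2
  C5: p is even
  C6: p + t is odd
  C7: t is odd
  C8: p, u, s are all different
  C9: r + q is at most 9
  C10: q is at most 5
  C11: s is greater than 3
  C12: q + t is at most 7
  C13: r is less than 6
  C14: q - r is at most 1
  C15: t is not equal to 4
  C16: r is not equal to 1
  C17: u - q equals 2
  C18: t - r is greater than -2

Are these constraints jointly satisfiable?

Satisfiable

Take p = 2, q = 3, r = 4, s = 6, t = 3, u = 5. Then constraint 1: u - s = -1; constraint 3: t + q = 6; constraint 9: r + q = 7, and every other listed constraint is also met.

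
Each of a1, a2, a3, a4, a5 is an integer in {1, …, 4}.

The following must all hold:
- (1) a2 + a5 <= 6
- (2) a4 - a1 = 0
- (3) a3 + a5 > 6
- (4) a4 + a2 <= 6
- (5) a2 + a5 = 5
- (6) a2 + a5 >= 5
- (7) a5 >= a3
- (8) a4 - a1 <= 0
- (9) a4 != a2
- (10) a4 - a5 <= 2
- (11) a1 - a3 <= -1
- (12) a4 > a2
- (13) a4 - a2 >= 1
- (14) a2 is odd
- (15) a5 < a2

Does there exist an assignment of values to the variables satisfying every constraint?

Unsatisfiable

Constraints 7, 8, 11, 12, and 15 give a4 ≤ a1, a1 < a3, a3 ≤ a5, a5 < a2, a2 < a4. Chaining: a4 ≤ a1 < a3 ≤ a5 < a2 < a4, which forces a4 < a4 — impossible.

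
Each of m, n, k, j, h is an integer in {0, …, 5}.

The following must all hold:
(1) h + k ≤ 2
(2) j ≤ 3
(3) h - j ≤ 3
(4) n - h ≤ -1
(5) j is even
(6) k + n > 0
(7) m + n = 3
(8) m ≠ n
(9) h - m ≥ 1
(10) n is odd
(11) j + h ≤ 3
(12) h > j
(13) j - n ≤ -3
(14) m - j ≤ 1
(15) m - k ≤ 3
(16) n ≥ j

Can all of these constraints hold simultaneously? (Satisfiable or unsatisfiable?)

Unsatisfiable

Constraints 3, 4, and 13 give n − j ≥ 3, j − h ≥ -3, h − n ≥ 1.
Adding all 3 inequalities: the left sides telescope to 0, and the right sides sum to 3 + (-3) + 1 = 1. So 0 ≥ 1, which is false.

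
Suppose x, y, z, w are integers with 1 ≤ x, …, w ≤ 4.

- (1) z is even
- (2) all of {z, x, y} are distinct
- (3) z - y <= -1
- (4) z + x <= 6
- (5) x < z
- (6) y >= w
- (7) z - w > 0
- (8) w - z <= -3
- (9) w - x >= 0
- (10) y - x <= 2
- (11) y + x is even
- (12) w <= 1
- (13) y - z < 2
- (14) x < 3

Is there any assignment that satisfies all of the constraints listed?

Constraints 3, 8, 9, and 10 give w − x ≥ 0, x − y ≥ -2, y − z ≥ 1, z − w ≥ 3.
Adding all 4 inequalities: the left sides telescope to 0, and the right sides sum to 0 + (-2) + 1 + 3 = 2. So 0 ≥ 2, which is false.

Unsatisfiable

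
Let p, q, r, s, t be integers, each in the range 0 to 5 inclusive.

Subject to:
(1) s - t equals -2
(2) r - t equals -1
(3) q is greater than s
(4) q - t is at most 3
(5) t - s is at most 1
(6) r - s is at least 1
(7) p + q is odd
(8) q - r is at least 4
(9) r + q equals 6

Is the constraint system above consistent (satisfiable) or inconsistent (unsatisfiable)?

Constraints 4, 5, 6, and 8 give r − s ≥ 1, s − t ≥ -1, t − q ≥ -3, q − r ≥ 4.
Adding all 4 inequalities: the left sides telescope to 0, and the right sides sum to 1 + (-1) + (-3) + 4 = 1. So 0 ≥ 1, which is false.

Unsatisfiable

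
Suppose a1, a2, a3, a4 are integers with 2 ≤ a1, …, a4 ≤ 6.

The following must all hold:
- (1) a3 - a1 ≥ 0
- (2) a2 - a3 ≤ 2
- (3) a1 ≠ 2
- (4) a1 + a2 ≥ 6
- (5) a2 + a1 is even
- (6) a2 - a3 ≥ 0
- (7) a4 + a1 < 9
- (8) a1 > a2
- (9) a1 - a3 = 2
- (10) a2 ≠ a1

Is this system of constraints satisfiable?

Constraints 1, 6, and 8 give a3 ≤ a2, a2 < a1, a1 ≤ a3. Chaining: a3 ≤ a2 < a1 ≤ a3, which forces a3 < a3 — impossible.

Unsatisfiable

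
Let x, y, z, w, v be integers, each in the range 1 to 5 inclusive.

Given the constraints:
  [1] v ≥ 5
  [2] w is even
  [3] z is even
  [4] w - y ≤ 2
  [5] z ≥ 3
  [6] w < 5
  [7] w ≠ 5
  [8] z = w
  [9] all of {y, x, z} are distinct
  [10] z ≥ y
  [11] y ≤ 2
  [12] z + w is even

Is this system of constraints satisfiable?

Satisfiable

Setting (x, y, z, w, v) = (5, 2, 4, 4, 5) satisfies everything: constraint 2: w = 4 is even; constraint 4: w - y = 2; constraint 9: values 2, 5, 4 are distinct, and the others follow.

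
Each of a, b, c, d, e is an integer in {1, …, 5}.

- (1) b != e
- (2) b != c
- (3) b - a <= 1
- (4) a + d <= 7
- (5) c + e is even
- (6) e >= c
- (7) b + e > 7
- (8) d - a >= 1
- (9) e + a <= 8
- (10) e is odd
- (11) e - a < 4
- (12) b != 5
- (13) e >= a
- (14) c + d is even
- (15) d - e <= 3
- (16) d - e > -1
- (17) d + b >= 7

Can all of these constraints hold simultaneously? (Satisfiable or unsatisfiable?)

Satisfiable

Take a = 2, b = 3, c = 5, d = 5, e = 5. Then constraint 3: b - a = 1; constraint 4: a + d = 7; constraint 7: b + e = 8, and every other listed constraint is also met.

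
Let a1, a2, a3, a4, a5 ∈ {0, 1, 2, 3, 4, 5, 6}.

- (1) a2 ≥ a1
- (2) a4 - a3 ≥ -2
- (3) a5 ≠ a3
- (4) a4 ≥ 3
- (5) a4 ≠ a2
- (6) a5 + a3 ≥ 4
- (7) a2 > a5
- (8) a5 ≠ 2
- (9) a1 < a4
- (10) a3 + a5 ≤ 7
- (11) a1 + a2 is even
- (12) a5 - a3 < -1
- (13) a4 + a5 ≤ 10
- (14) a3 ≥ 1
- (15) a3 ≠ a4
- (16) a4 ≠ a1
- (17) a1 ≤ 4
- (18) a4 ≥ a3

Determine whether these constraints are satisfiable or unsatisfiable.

One satisfying assignment is a1 = 2, a2 = 4, a3 = 5, a4 = 6, a5 = 1.
For the less obvious constraints — constraint 2: a4 - a3 = 1; constraint 6: a5 + a3 = 6; constraint 10: a3 + a5 = 6 — and the others hold by inspection.

Satisfiable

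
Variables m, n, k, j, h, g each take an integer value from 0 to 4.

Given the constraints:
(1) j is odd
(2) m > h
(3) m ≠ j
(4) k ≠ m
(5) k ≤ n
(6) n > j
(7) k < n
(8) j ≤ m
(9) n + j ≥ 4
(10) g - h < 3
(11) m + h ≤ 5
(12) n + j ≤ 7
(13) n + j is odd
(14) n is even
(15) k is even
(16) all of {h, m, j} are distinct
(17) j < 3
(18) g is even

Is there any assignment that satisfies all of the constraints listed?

Satisfiable

The assignment m = 3, n = 4, k = 0, j = 1, h = 2, g = 2 works:
  constraint 9 holds since n + j = 5.
  constraint 10 holds since g - h = 0.
The rest check out directly.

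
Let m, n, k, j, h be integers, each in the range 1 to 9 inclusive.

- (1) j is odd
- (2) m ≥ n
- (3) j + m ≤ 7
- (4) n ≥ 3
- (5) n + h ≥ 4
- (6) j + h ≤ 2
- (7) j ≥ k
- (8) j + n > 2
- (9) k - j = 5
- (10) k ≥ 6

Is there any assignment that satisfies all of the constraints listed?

From constraints 7 and 10: j ≥ k ≥ 6. From constraints 2 and 4: m ≥ n ≥ 3. Hence j + m ≥ 9. But constraint 3 requires j + m ≤ 7, and 7 < 9. Contradiction.

Unsatisfiable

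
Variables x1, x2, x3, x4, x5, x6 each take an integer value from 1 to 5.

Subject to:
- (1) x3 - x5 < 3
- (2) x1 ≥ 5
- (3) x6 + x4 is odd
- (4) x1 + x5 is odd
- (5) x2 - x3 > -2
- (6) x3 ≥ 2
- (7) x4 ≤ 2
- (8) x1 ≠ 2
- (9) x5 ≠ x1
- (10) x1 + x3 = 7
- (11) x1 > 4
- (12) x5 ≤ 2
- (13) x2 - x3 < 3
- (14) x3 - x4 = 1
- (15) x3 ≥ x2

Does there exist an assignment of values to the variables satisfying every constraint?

One satisfying assignment is x1 = 5, x2 = 2, x3 = 2, x4 = 1, x5 = 2, x6 = 4.
For the less obvious constraints — constraint 1: x3 - x5 = 0; constraint 5: x2 - x3 = 0 — and the others hold by inspection.

Satisfiable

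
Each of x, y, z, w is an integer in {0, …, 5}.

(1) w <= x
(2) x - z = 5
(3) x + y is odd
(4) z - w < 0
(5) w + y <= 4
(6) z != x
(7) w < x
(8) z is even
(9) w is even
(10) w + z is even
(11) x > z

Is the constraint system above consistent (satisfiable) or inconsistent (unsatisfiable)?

Satisfiable

Take x = 5, y = 2, z = 0, w = 2. Then constraint 2: x - z = 5; constraint 4: z - w = -2; constraint 5: w + y = 4, and every other listed constraint is also met.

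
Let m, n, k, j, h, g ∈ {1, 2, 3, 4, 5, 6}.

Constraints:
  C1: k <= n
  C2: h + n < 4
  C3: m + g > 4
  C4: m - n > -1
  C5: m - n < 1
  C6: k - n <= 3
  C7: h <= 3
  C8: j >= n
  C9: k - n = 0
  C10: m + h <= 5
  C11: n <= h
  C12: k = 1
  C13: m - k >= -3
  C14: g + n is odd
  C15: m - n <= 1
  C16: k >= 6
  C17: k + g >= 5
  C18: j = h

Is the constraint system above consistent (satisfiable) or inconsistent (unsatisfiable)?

Unsatisfiable

From constraints 1 and 16: n ≥ k and k ≥ 6, so n ≥ 6. From constraints 7 and 11: n ≤ h and h ≤ 3, so n ≤ 3. But 3 < 6, so no value of n works.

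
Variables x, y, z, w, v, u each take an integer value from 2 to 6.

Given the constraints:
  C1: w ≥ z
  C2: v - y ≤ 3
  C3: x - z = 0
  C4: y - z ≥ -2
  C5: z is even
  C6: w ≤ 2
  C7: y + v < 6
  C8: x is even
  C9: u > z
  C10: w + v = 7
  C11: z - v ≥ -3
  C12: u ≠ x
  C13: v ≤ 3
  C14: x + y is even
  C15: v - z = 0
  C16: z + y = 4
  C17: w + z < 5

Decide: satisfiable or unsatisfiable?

Unsatisfiable

From constraint 6: w ≤ 2. From constraint 13: v ≤ 3. Hence w + v ≤ 5. But constraint 10 requires w + v = 7, and 7 > 5. Contradiction.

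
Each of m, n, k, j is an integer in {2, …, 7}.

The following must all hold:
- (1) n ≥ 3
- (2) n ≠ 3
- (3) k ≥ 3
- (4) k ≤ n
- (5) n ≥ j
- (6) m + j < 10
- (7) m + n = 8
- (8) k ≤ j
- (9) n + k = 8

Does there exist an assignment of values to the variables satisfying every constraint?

The assignment m = 4, n = 4, k = 4, j = 4 works:
  constraint 6 holds since m + j = 8.
  constraint 7 holds since m + n = 8.
The rest check out directly.

Satisfiable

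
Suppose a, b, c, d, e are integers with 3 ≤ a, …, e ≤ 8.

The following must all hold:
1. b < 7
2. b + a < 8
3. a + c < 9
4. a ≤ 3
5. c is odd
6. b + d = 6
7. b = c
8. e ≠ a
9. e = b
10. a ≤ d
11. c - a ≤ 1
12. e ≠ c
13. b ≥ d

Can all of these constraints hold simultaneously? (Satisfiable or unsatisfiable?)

Unsatisfiable

From constraints 7 and 9, e = b = c, so e = c. But constraint 12 says e ≠ c. Contradiction.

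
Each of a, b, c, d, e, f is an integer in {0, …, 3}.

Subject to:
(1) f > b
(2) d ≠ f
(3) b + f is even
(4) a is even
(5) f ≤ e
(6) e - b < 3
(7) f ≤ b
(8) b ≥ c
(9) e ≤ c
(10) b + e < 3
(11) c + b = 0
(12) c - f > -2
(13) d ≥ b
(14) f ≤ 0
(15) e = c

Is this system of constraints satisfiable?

Constraints 1, 5, 8, and 9 give c ≤ b, b < f, f ≤ e, e ≤ c. Chaining: c ≤ b < f ≤ e ≤ c, which forces c < c — impossible.

Unsatisfiable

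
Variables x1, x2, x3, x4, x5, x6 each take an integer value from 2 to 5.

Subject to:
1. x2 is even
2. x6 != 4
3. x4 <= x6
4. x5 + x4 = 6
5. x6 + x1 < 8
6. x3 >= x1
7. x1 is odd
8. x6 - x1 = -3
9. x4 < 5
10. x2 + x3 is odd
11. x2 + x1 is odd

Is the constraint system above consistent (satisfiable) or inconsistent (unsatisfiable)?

Try x1 = 5, x2 = 4, x3 = 5, x4 = 2, x5 = 4, x6 = 2.
Check constraint 4: x5 + x4 = 6; constraint 5: x6 + x1 = 7; constraint 8: x6 - x1 = -3. The remaining constraints are straightforward to verify.

Satisfiable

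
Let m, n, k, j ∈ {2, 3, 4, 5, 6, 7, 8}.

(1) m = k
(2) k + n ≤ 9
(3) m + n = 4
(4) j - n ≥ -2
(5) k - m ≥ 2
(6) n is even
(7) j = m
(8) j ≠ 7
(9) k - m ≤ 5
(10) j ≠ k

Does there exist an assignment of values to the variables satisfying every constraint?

Unsatisfiable

From constraints 1 and 7, j = m = k, so j = k. But constraint 10 says j ≠ k. Contradiction.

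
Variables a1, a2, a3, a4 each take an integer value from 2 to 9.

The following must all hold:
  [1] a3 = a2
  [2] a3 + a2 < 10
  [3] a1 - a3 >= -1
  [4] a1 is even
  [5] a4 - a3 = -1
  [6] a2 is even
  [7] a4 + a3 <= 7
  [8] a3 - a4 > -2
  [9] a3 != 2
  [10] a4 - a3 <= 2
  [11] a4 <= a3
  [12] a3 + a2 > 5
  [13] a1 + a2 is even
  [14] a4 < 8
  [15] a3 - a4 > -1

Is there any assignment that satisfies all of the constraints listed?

Satisfiable

Try a1 = 4, a2 = 4, a3 = 4, a4 = 3.
Check constraint 2: a3 + a2 = 8; constraint 3: a1 - a3 = 0. The remaining constraints are straightforward to verify.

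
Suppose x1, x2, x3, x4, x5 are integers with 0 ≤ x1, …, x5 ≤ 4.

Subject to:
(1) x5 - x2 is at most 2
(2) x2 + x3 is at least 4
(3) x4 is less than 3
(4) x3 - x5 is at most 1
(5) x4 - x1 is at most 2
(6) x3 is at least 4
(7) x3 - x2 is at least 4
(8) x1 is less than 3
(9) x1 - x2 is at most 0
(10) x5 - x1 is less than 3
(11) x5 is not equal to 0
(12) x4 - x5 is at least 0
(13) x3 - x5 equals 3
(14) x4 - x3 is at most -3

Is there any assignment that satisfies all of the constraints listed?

Unsatisfiable

Constraints 4, 5, 7, 9, and 12 give x2 − x1 ≥ 0, x1 − x4 ≥ -2, x4 − x5 ≥ 0, x5 − x3 ≥ -1, x3 − x2 ≥ 4.
Adding all 5 inequalities: the left sides telescope to 0, and the right sides sum to 0 + (-2) + 0 + (-1) + 4 = 1. So 0 ≥ 1, which is false.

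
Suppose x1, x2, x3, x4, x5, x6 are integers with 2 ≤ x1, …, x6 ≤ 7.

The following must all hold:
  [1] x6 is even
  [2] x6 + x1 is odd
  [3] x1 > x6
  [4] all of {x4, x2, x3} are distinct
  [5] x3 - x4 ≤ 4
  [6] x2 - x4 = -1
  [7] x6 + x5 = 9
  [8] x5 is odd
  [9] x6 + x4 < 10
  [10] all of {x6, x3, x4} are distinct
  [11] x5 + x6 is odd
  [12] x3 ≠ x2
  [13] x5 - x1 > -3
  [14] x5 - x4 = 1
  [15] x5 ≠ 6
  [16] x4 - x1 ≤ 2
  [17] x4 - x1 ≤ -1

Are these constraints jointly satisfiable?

Satisfiable

Take x1 = 7, x2 = 5, x3 = 7, x4 = 6, x5 = 7, x6 = 2. Then constraint 5: x3 - x4 = 1; constraint 6: x2 - x4 = -1, and every other listed constraint is also met.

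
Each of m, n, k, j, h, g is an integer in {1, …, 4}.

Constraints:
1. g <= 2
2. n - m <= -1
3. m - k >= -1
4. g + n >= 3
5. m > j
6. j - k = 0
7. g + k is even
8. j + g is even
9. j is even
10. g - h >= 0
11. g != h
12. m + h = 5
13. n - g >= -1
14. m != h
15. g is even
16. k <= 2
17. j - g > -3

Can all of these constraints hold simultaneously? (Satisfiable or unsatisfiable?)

Satisfiable

Setting (m, n, k, j, h, g) = (4, 1, 2, 2, 1, 2) satisfies everything: constraint 2: n - m = -3; constraint 3: m - k = 2; constraint 4: g + n = 3, and the others follow.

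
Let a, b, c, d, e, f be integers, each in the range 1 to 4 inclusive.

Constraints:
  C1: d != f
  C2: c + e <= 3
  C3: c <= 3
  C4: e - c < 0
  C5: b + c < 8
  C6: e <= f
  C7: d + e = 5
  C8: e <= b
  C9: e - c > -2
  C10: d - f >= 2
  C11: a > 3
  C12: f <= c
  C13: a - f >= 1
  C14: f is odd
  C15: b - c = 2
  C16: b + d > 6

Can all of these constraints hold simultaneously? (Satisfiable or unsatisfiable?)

Try a = 4, b = 4, c = 2, d = 4, e = 1, f = 1.
Check constraint 2: c + e = 3; constraint 4: e - c = -1; constraint 5: b + c = 6. The remaining constraints are straightforward to verify.

Satisfiable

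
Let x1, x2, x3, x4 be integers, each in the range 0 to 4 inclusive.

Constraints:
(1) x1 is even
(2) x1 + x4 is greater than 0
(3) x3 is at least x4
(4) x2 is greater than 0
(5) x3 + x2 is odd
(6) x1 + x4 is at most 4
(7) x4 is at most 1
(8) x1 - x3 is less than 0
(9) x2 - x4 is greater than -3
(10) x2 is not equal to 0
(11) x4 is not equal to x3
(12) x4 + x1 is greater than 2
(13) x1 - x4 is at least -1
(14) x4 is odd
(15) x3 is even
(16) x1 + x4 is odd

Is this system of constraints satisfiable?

Satisfiable

Take x1 = 2, x2 = 1, x3 = 4, x4 = 1. Then constraint 2: x1 + x4 = 3; constraint 6: x1 + x4 = 3; constraint 8: x1 - x3 = -2, and every other listed constraint is also met.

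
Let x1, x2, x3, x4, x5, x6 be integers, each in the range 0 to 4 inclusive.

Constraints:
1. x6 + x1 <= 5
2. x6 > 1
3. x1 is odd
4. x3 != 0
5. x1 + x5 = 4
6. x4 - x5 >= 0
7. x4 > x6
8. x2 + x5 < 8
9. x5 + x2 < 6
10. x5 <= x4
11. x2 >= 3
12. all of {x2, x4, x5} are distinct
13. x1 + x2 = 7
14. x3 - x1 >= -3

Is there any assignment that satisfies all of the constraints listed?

One satisfying assignment is x1 = 3, x2 = 4, x3 = 2, x4 = 3, x5 = 1, x6 = 2.
For the less obvious constraints — constraint 1: x6 + x1 = 5; constraint 5: x1 + x5 = 4; constraint 6: x4 - x5 = 2 — and the others hold by inspection.

Satisfiable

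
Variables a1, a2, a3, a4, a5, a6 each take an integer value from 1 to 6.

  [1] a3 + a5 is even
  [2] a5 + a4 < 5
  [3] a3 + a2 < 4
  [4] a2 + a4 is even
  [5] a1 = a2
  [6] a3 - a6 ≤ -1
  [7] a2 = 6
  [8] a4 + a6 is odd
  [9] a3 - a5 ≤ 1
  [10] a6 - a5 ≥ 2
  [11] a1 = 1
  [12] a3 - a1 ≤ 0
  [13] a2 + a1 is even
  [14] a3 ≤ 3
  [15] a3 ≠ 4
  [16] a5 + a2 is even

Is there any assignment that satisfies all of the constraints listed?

Unsatisfiable

Constraint 11 fixes a1 = 1 and constraint 7 fixes a2 = 6, but constraint 5 requires a1 = a2. Since 1 ≠ 6, contradiction.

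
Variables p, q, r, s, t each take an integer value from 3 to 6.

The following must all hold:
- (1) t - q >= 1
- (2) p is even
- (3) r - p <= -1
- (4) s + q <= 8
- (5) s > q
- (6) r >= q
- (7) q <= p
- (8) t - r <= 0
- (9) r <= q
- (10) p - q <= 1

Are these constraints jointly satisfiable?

Unsatisfiable

Constraints 1, 3, 8, and 10 give t − q ≥ 1, q − p ≥ -1, p − r ≥ 1, r − t ≥ 0.
Adding all 4 inequalities: the left sides telescope to 0, and the right sides sum to 1 + (-1) + 1 + 0 = 1. So 0 ≥ 1, which is false.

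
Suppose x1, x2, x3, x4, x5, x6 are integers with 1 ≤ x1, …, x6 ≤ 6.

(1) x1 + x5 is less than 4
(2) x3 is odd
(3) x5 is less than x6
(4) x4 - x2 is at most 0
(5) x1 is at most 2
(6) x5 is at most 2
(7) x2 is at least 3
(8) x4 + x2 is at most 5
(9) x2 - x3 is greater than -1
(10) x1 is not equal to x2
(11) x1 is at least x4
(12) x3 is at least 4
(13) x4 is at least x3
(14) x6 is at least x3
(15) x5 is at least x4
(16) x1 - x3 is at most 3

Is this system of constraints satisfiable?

From constraints 12 and 13: x4 ≥ x3 ≥ 4. From constraint 7: x2 ≥ 3. Hence x4 + x2 ≥ 7. But constraint 8 requires x4 + x2 ≤ 5, and 5 < 7. Contradiction.

Unsatisfiable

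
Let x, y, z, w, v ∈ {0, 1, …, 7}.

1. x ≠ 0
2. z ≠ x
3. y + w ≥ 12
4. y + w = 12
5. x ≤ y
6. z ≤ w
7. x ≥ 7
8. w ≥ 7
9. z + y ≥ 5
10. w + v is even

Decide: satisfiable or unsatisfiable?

From constraints 5 and 7: y ≥ x ≥ 7. From constraint 8: w ≥ 7. Hence y + w ≥ 14. But constraint 4 requires y + w = 12, and 12 < 14. Contradiction.

Unsatisfiable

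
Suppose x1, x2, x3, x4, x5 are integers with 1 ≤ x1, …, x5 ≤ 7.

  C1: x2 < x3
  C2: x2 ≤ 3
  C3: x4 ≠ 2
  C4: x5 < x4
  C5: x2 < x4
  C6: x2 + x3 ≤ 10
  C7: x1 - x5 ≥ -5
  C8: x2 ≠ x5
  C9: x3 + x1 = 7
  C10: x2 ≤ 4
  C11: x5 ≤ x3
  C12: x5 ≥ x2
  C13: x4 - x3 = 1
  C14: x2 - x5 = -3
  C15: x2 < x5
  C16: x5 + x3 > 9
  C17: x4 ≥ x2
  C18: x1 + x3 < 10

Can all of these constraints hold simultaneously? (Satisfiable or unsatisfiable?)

Take x1 = 2, x2 = 2, x3 = 5, x4 = 6, x5 = 5. Then constraint 6: x2 + x3 = 7; constraint 7: x1 - x5 = -3; constraint 9: x3 + x1 = 7, and every other listed constraint is also met.

Satisfiable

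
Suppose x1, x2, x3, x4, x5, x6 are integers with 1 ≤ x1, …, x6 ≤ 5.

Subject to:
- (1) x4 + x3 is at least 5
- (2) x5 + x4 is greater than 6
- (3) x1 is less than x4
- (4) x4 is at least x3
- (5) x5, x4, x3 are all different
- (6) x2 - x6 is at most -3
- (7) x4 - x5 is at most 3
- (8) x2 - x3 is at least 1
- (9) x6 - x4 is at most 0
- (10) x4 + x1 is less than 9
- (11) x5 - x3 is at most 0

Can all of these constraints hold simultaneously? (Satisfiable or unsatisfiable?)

Constraints 6, 7, 8, 9, and 11 give x4 − x6 ≥ 0, x6 − x2 ≥ 3, x2 − x3 ≥ 1, x3 − x5 ≥ 0, x5 − x4 ≥ -3.
Adding all 5 inequalities: the left sides telescope to 0, and the right sides sum to 0 + 3 + 1 + 0 + (-3) = 1. So 0 ≥ 1, which is false.

Unsatisfiable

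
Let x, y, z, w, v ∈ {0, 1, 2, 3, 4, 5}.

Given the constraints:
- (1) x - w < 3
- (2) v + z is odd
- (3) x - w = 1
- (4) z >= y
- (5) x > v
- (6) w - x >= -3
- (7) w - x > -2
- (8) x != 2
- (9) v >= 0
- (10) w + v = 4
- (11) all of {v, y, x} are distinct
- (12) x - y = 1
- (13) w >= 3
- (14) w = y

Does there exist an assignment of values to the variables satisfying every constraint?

Take x = 5, y = 4, z = 5, w = 4, v = 0. Then constraint 1: x - w = 1; constraint 3: x - w = 1, and every other listed constraint is also met.

Satisfiable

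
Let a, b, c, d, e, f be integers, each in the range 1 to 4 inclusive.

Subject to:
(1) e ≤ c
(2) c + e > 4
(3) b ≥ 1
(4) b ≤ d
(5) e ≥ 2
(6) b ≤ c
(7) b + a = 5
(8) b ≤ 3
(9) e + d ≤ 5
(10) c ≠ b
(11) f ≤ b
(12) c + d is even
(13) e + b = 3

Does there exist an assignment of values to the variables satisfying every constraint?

Satisfiable

Try a = 4, b = 1, c = 4, d = 2, e = 2, f = 1.
Check constraint 2: c + e = 6; constraint 7: b + a = 5. The remaining constraints are straightforward to verify.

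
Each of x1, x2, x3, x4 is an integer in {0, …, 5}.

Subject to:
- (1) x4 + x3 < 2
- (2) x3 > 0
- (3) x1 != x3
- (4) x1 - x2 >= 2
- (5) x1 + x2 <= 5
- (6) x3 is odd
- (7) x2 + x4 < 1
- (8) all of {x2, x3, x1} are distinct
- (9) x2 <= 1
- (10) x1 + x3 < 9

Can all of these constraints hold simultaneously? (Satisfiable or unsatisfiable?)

Take x1 = 5, x2 = 0, x3 = 1, x4 = 0. Then constraint 1: x4 + x3 = 1; constraint 4: x1 - x2 = 5, and every other listed constraint is also met.

Satisfiable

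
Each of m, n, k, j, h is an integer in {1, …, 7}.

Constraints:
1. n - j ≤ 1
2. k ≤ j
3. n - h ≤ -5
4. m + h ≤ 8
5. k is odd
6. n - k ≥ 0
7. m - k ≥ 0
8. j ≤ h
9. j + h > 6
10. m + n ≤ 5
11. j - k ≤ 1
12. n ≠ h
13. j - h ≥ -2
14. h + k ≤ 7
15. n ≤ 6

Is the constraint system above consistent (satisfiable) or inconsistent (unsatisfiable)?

Unsatisfiable

Constraints 3, 6, 11, and 13 give h − n ≥ 5, n − k ≥ 0, k − j ≥ -1, j − h ≥ -2.
Adding all 4 inequalities: the left sides telescope to 0, and the right sides sum to 5 + 0 + (-1) + (-2) = 2. So 0 ≥ 2, which is false.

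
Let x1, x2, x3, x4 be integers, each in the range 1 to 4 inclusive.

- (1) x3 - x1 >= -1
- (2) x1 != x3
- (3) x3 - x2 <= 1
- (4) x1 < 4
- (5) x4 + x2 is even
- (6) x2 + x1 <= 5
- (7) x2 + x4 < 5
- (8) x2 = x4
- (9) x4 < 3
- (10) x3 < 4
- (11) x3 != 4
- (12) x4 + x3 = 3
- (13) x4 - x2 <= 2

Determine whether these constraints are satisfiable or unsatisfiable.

The assignment x1 = 1, x2 = 1, x3 = 2, x4 = 1 works:
  constraint 1 holds since x3 - x1 = 1.
  constraint 3 holds since x3 - x2 = 1.
The rest check out directly.

Satisfiable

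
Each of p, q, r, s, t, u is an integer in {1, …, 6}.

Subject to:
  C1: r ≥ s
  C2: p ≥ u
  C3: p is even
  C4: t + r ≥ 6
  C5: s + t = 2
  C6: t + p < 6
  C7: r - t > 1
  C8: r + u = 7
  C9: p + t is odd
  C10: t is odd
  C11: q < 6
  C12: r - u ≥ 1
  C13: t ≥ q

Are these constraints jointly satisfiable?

Try p = 4, q = 1, r = 5, s = 1, t = 1, u = 2.
Check constraint 4: t + r = 6; constraint 5: s + t = 2. The remaining constraints are straightforward to verify.

Satisfiable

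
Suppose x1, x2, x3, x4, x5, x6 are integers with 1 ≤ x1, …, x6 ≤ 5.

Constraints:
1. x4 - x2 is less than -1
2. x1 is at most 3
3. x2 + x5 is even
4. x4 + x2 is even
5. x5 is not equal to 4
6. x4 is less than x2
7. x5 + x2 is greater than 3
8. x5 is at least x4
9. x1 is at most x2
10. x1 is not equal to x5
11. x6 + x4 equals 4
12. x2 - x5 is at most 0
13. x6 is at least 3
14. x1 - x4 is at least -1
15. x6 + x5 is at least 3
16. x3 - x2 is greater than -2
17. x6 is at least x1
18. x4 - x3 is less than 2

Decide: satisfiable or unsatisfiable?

Satisfiable

One satisfying assignment is x1 = 1, x2 = 3, x3 = 2, x4 = 1, x5 = 3, x6 = 3.
For the less obvious constraints — constraint 1: x4 - x2 = -2; constraint 7: x5 + x2 = 6 — and the others hold by inspection.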